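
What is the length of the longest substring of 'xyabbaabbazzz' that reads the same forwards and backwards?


Scanning 'xyabbaabbazzz' for palindromic substrings.
Substring at positions 2-9: 'abbaabba'.
Check: reverse('abbaabba') = 'abbaabba' -> palindrome confirmed.
Neighbouring characters ('y' / 'z') break symmetry, so it cannot extend further.
No longer palindromic substring exists; longest length = 8

8


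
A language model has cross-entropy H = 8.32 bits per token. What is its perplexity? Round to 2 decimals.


Perplexity formula: PP = 2^H
H = 8.32
PP = 2^8.32
Decompose: 2^8.32 = 2^8 * 2^0.32
2^8 = 256, 2^0.32 ~ 1.2483305
PP ~ 256 * 1.2483305 = 319.5726080
Rounded to 2 decimals: 319.57

319.57


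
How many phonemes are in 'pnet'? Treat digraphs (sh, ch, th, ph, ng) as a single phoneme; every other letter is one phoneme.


Parsing 'pnet' greedily, digraphs first:
  'p' -> consonant phoneme (phonemes so far: 1)
  'n' -> consonant phoneme (phonemes so far: 2)
  'e' -> vowel phoneme (phonemes so far: 3)
  't' -> consonant phoneme (phonemes so far: 4)
Total phonemes: 4

4


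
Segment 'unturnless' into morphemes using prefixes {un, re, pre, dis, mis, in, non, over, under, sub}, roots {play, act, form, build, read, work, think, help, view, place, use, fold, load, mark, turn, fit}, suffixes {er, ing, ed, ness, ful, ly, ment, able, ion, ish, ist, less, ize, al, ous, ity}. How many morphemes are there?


Segmenting 'unturnless' against the inventory:
  'un' -> prefix (morpheme 1)
  'turn' -> root (morpheme 2)
  'less' -> suffix (morpheme 3)
Total morphemes: 3

3


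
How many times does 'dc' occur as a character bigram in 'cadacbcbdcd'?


Scanning 'cadacbcbdcd' for bigram 'dc':
  Position 0: 'ca' -> no
  Position 1: 'ad' -> no
  Position 2: 'da' -> no
  Position 3: 'ac' -> no
  Position 4: 'cb' -> no
  Position 5: 'bc' -> no
  Position 6: 'cb' -> no
  Position 7: 'bd' -> no
  Position 8: 'dc' -> MATCH
  Position 9: 'cd' -> no
Total matches: 1

1


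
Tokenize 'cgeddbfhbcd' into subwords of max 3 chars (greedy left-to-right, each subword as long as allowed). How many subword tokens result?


'cgeddbfhbcd' has 11 characters.
Chunking with max size 3:
  Chunk 1: 'cge' (positions 0-2)
  Chunk 2: 'ddb' (positions 3-5)
  Chunk 3: 'fhb' (positions 6-8)
  Chunk 4: 'cd' (positions 9-10)
Total chunks: ceil(11 / 3) = 4

4


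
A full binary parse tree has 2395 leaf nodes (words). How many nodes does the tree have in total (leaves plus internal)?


Leaf nodes (terminals): 2395
Internal nodes = n - 1 = 2395 - 1 = 2394
Total = leaves + internal = 2395 + 2394 = 4789

4789


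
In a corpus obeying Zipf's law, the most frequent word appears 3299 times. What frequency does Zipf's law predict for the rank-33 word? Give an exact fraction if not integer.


Zipf's law: freq(rank) = f1 / rank
f1 = 3299, rank = 33
freq = 3299 / 33
GCD(3299, 33) = 1
Simplified: 3299/33

3299/33


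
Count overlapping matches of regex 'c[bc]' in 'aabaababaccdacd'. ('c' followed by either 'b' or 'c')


Pattern: c[bc] means 'c' followed by either 'b' or 'c'.
Scanning 'aabaababaccdacd' position-by-position:
  Pos 0: window 'aa' -> no
  Pos 1: window 'ab' -> no
  Pos 2: window 'ba' -> no
  Pos 3: window 'aa' -> no
  Pos 4: window 'ab' -> no
  Pos 5: window 'ba' -> no
  Pos 6: window 'ab' -> no
  Pos 7: window 'ba' -> no
  Pos 8: window 'ac' -> no
  Pos 9: window 'cc' -> MATCH
  Pos 10: window 'cd' -> no
  Pos 11: window 'da' -> no
  Pos 12: window 'ac' -> no
  Pos 13: window 'cd' -> no
  Pos 14: window 'd' -> no
Total matches: 1

1


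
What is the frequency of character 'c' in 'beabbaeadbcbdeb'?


Scanning 'beabbaeadbcbdeb' for 'c':
  Position 10: 'c' -> MATCH (count: 1)
Total occurrences of 'c': 1

1


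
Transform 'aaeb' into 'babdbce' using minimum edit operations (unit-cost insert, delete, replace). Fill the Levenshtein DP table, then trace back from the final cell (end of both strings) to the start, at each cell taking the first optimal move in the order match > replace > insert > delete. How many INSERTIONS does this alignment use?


Edit distance = 5. Backtracking from cell (4, 7) with preference match > replace > insert > delete,
then listing the resulting alignment 'aaeb' -> 'babdbce' left to right:
  Step 1: insert 'b' [insertion #1]
  Step 2: keep 'a'
  Step 3: replace a->b
  Step 4: replace e->d
  Step 5: keep 'b'
  Step 6: insert 'c' [insertion #2]
  Step 7: insert 'e' [insertion #3]
Total insertions: 3

3


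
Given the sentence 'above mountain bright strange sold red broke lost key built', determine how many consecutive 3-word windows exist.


Word trigrams from [10] words:
  Trigram 1: (above mountain bright)
  Trigram 2: (mountain bright strange)
  Trigram 3: (bright strange sold)
  Trigram 4: (strange sold red)
  Trigram 5: (sold red broke)
  Trigram 6: (red broke lost)
  Trigram 7: (broke lost key)
  Trigram 8: (lost key built)
Total word trigrams: 10 - 2 = 8

8


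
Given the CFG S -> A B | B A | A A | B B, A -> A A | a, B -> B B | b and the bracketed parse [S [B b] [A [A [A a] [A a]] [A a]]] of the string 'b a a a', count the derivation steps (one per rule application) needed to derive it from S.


Every bracketed nonterminal node [X ...] in the tree is produced by exactly one rule application.
Reading the tree off as a leftmost derivation:
  Step 1: S  =>  B A   (applied S -> B A)
  Step 2: B A  =>  b A   (applied B -> b)
  Step 3: b A  =>  b A A   (applied A -> A A)
  Step 4: b A A  =>  b A A A   (applied A -> A A)
  Step 5: b A A A  =>  b a A A   (applied A -> a)
  Step 6: b a A A  =>  b a a A   (applied A -> a)
  Step 7: b a a A  =>  b a a a   (applied A -> a)
Final yield: b a a a
Total rewrite steps: 7

7


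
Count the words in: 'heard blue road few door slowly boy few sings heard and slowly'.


Counting words by splitting on spaces:
  Word 1: 'heard'
  Word 2: 'blue'
  Word 3: 'road'
  Word 4: 'few'
  Word 5: 'door'
  Word 6: 'slowly'
  Word 7: 'boy'
  Word 8: 'few'
  Word 9: 'sings'
  Word 10: 'heard'
  Word 11: 'and'
  Word 12: 'slowly'
Total words: 12

12


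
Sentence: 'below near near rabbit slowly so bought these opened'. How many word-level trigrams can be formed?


Word trigrams from [9] words:
  Trigram 1: (below near near)
  Trigram 2: (near near rabbit)
  Trigram 3: (near rabbit slowly)
  Trigram 4: (rabbit slowly so)
  Trigram 5: (slowly so bought)
  Trigram 6: (so bought these)
  Trigram 7: (bought these opened)
Total word trigrams: 9 - 2 = 7

7


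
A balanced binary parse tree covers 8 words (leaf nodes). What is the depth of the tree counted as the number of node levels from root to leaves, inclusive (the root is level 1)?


In a balanced binary tree with n leaves the deepest leaf is ceil(log2(n)) edges below the root,
so counting node levels inclusive of root and leaves gives ceil(log2(n)) + 1 levels.
log2(8) = 3.0000
ceil(3.0000) = 3
levels = 3 + 1 = 4

4


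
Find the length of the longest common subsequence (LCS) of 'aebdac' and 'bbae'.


DP table for LCS of 'aebdac' and 'bbae':
       b  b  a  e
    0  0  0  0  0
  a 0  0  0  1  1
  e 0  0  0  1  2
  b 0  1  1  1  2
  d 0  1  1  1  2
  a 0  1  1  2  2
  c 0  1  1  2  2
LCS: 'ae'
LCS length = 2

2


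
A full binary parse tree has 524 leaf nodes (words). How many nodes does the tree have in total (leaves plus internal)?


Leaf nodes (terminals): 524
Internal nodes = n - 1 = 524 - 1 = 523
Total = leaves + internal = 524 + 523 = 1047

1047


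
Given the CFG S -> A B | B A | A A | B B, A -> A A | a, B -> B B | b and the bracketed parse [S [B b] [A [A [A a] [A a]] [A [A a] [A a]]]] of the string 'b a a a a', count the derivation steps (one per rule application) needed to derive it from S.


Every bracketed nonterminal node [X ...] in the tree is produced by exactly one rule application.
Reading the tree off as a leftmost derivation:
  Step 1: S  =>  B A   (applied S -> B A)
  Step 2: B A  =>  b A   (applied B -> b)
  Step 3: b A  =>  b A A   (applied A -> A A)
  Step 4: b A A  =>  b A A A   (applied A -> A A)
  Step 5: b A A A  =>  b a A A   (applied A -> a)
  Step 6: b a A A  =>  b a a A   (applied A -> a)
  Step 7: b a a A  =>  b a a A A   (applied A -> A A)
  Step 8: b a a A A  =>  b a a a A   (applied A -> a)
  Step 9: b a a a A  =>  b a a a a   (applied A -> a)
Final yield: b a a a a
Total rewrite steps: 9

9


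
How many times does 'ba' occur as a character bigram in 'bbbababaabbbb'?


Scanning 'bbbababaabbbb' for bigram 'ba':
  Position 0: 'bb' -> no
  Position 1: 'bb' -> no
  Position 2: 'ba' -> MATCH
  Position 3: 'ab' -> no
  Position 4: 'ba' -> MATCH
  Position 5: 'ab' -> no
  Position 6: 'ba' -> MATCH
  Position 7: 'aa' -> no
  Position 8: 'ab' -> no
  Position 9: 'bb' -> no
  Position 10: 'bb' -> no
  Position 11: 'bb' -> no
Total matches: 3

3


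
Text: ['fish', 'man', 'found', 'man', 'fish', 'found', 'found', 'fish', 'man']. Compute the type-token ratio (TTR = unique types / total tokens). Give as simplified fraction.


Tokens: 9
Unique types: ('fish', 'found', 'man') = 3
TTR = 3/9
Simplify: divide both by 3 -> 1/3
TTR = 1/3

1/3


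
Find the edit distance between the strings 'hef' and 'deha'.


Building DP table for s1='hef' (len 3) and s2='deha' (len 4):
       d  e  h  a
    0  1  2  3  4
  h 1  1  2  2  3
  e 2  2  1  2  3
  f 3  3  2  2  3
Edit distance = dp[3][4] = 3

3


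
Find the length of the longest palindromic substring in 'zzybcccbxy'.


Scanning 'zzybcccbxy' for palindromic substrings.
Substring at positions 3-7: 'bcccb'.
Check: reverse('bcccb') = 'bcccb' -> palindrome confirmed.
Neighbouring characters ('y' / 'x') break symmetry, so it cannot extend further.
No longer palindromic substring exists; longest length = 5

5


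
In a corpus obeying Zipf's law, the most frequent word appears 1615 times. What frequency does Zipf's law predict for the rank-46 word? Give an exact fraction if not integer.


Zipf's law: freq(rank) = f1 / rank
f1 = 1615, rank = 46
freq = 1615 / 46
GCD(1615, 46) = 1
Simplified: 1615/46

1615/46


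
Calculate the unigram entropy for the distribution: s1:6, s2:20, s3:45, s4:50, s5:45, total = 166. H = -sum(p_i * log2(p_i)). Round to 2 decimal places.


Computing entropy H = -sum(p_i * log2(p_i)):
  s1: p = 6/166 = 0.0361, -p*log2(p) = 0.1731
  s2: p = 20/166 = 0.1205, -p*log2(p) = 0.3678
  s3: p = 45/166 = 0.2711, -p*log2(p) = 0.5105
  s4: p = 50/166 = 0.3012, -p*log2(p) = 0.5214
  s5: p = 45/166 = 0.2711, -p*log2(p) = 0.5105
H = sum of terms = 2.0833
Rounded to 2 decimals: 2.08

2.08


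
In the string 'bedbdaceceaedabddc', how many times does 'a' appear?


Scanning 'bedbdaceceaedabddc' for 'a':
  Position 5: 'a' -> MATCH (count: 1)
  Position 10: 'a' -> MATCH (count: 2)
  Position 13: 'a' -> MATCH (count: 3)
Total occurrences of 'a': 3

3


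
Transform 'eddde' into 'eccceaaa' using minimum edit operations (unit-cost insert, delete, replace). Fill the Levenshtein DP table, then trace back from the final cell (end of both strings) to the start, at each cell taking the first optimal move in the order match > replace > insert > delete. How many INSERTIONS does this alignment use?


Edit distance = 6. Backtracking from cell (5, 8) with preference match > replace > insert > delete,
then listing the resulting alignment 'eddde' -> 'eccceaaa' left to right:
  Step 1: keep 'e'
  Step 2: replace d->c
  Step 3: replace d->c
  Step 4: replace d->c
  Step 5: keep 'e'
  Step 6: insert 'a' [insertion #1]
  Step 7: insert 'a' [insertion #2]
  Step 8: insert 'a' [insertion #3]
Total insertions: 3

3


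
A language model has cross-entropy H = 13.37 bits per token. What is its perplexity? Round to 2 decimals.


Perplexity formula: PP = 2^H
H = 13.37
PP = 2^13.37
Decompose: 2^13.37 = 2^13 * 2^0.37
2^13 = 8192, 2^0.37 ~ 1.2923528
PP ~ 8192 * 1.2923528 = 10586.9541376
Rounded to 2 decimals: 10586.95

10586.95


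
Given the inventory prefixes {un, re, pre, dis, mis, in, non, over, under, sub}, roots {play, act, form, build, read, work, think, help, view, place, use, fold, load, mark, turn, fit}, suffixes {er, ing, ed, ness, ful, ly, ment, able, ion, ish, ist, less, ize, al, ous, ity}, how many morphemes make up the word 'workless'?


Segmenting 'workless' against the inventory:
  'work' -> root (morpheme 1)
  'less' -> suffix (morpheme 2)
Total morphemes: 2

2


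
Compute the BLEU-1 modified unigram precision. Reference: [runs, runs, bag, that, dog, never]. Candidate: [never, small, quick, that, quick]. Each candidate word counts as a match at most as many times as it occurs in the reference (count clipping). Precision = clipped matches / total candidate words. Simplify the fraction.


Reference word counts: {'bag': 1, 'dog': 1, 'never': 1, 'runs': 2, 'that': 1}
Checking each candidate word (with clipping):
  'never' -> in reference (ref count 1, used 1/1) -> match (matches: 1)
  'small' -> not in reference -> no match (matches: 1)
  'quick' -> not in reference -> no match (matches: 1)
  'that' -> in reference (ref count 1, used 1/1) -> match (matches: 2)
  'quick' -> not in reference -> no match (matches: 2)
Clipped matches: 2, Candidate length: 5
Precision = 2/5

2/5


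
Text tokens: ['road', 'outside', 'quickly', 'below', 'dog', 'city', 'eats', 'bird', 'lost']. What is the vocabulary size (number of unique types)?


Listing all tokens and tracking unique types:
  Token 1: 'road' -> NEW (unique so far: 1)
  Token 2: 'outside' -> NEW (unique so far: 2)
  Token 3: 'quickly' -> NEW (unique so far: 3)
  Token 4: 'below' -> NEW (unique so far: 4)
  Token 5: 'dog' -> NEW (unique so far: 5)
  Token 6: 'city' -> NEW (unique so far: 6)
  Token 7: 'eats' -> NEW (unique so far: 7)
  Token 8: 'bird' -> NEW (unique so far: 8)
  Token 9: 'lost' -> NEW (unique so far: 9)
Unique types: ('below', 'bird', 'city', 'dog', 'eats', 'lost', 'outside', 'quickly', 'road')
Vocabulary size: 9

9


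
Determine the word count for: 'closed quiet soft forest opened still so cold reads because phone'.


Counting words by splitting on spaces:
  Word 1: 'closed'
  Word 2: 'quiet'
  Word 3: 'soft'
  Word 4: 'forest'
  Word 5: 'opened'
  Word 6: 'still'
  Word 7: 'so'
  Word 8: 'cold'
  Word 9: 'reads'
  Word 10: 'because'
  Word 11: 'phone'
Total words: 11

11


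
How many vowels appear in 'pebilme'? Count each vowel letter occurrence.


Scanning each character of 'pebilme':
  Position 1: 'p' -> consonant (running count: 0)
  Position 2: 'e' -> vowel (running count: 1)
  Position 3: 'b' -> consonant (running count: 1)
  Position 4: 'i' -> vowel (running count: 2)
  Position 5: 'l' -> consonant (running count: 2)
  Position 6: 'm' -> consonant (running count: 2)
  Position 7: 'e' -> vowel (running count: 3)
Total vowels: 3

3


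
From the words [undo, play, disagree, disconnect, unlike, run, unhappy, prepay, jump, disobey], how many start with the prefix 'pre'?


Checking each word for prefix 'pre':
  'undo' -> no (count: 0)
  'play' -> no (count: 0)
  'disagree' -> no (count: 0)
  'disconnect' -> no (count: 0)
  'unlike' -> no (count: 0)
  'run' -> no (count: 0)
  'unhappy' -> no (count: 0)
  'prepay' -> YES, starts with 'pre' (count: 1)
  'jump' -> no (count: 1)
  'disobey' -> no (count: 1)
Total with prefix 'pre': 1

1


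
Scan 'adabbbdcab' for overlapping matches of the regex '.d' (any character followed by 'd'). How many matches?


Pattern: .d means any character followed by 'd'.
Scanning 'adabbbdcab' position-by-position:
  Pos 0: window 'ad' -> MATCH
  Pos 1: window 'da' -> no
  Pos 2: window 'ab' -> no
  Pos 3: window 'bb' -> no
  Pos 4: window 'bb' -> no
  Pos 5: window 'bd' -> MATCH
  Pos 6: window 'dc' -> no
  Pos 7: window 'ca' -> no
  Pos 8: window 'ab' -> no
  Pos 9: window 'b' -> no
Total matches: 2

2


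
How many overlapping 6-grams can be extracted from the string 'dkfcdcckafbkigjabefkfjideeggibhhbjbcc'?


String 'dkfcdcckafbkigjabefkfjideeggibhhbjbcc' has length L = 37.
Number of overlapping n-grams = L - n + 1
Substituting: 37 - 6 + 1 = 32

32


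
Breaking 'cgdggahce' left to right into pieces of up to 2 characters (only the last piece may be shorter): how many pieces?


'cgdggahce' has 9 characters.
Chunking with max size 2:
  Chunk 1: 'cg' (positions 0-1)
  Chunk 2: 'dg' (positions 2-3)
  Chunk 3: 'ga' (positions 4-5)
  Chunk 4: 'hc' (positions 6-7)
  Chunk 5: 'e' (positions 8-8)
Total chunks: ceil(9 / 2) = 5

5


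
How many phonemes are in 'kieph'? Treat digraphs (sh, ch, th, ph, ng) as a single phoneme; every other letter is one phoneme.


Parsing 'kieph' greedily, digraphs first:
  'k' -> consonant phoneme (phonemes so far: 1)
  'i' -> vowel phoneme (phonemes so far: 2)
  'e' -> vowel phoneme (phonemes so far: 3)
  'ph' -> digraph (1 consonant phoneme) (phonemes so far: 4)
Total phonemes: 4

4


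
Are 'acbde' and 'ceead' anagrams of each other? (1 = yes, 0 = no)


Sort characters of 'acbde': 'abcde'
Sort characters of 'ceead': 'acdee'
Sorted forms differ -> they are NOT anagrams
Result: 0

0


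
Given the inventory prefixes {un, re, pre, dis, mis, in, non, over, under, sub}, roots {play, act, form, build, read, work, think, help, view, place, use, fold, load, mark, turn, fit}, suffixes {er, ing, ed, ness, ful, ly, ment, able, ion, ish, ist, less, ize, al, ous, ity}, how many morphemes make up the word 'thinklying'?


Segmenting 'thinklying' against the inventory:
  'think' -> root (morpheme 1)
  'ly' -> suffix (morpheme 2)
  'ing' -> suffix (morpheme 3)
Total morphemes: 3

3


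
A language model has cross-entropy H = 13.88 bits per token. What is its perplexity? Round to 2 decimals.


Perplexity formula: PP = 2^H
H = 13.88
PP = 2^13.88
Decompose: 2^13.88 = 2^13 * 2^0.88
2^13 = 8192, 2^0.88 ~ 1.8403753
PP ~ 8192 * 1.8403753 = 15076.3544576
Rounded to 2 decimals: 15076.35

15076.35


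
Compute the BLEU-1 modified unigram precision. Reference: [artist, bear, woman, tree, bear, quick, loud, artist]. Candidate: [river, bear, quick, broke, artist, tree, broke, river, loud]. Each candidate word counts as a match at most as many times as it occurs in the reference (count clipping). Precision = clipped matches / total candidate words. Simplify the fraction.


Reference word counts: {'artist': 2, 'bear': 2, 'loud': 1, 'quick': 1, 'tree': 1, 'woman': 1}
Checking each candidate word (with clipping):
  'river' -> not in reference -> no match (matches: 0)
  'bear' -> in reference (ref count 2, used 1/2) -> match (matches: 1)
  'quick' -> in reference (ref count 1, used 1/1) -> match (matches: 2)
  'broke' -> not in reference -> no match (matches: 2)
  'artist' -> in reference (ref count 2, used 1/2) -> match (matches: 3)
  'tree' -> in reference (ref count 1, used 1/1) -> match (matches: 4)
  'broke' -> not in reference -> no match (matches: 4)
  'river' -> not in reference -> no match (matches: 4)
  'loud' -> in reference (ref count 1, used 1/1) -> match (matches: 5)
Clipped matches: 5, Candidate length: 9
Precision = 5/9

5/9


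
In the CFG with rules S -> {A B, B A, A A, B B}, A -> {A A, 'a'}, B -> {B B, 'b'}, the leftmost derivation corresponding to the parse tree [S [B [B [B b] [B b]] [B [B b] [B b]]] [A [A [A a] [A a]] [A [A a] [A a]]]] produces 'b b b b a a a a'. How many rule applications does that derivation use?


Every bracketed nonterminal node [X ...] in the tree is produced by exactly one rule application.
Reading the tree off as a leftmost derivation:
  Step 1: S  =>  B A   (applied S -> B A)
  Step 2: B A  =>  B B A   (applied B -> B B)
  Step 3: B B A  =>  B B B A   (applied B -> B B)
  Step 4: B B B A  =>  b B B A   (applied B -> b)
  Step 5: b B B A  =>  b b B A   (applied B -> b)
  Step 6: b b B A  =>  b b B B A   (applied B -> B B)
  Step 7: b b B B A  =>  b b b B A   (applied B -> b)
  Step 8: b b b B A  =>  b b b b A   (applied B -> b)
  Step 9: b b b b A  =>  b b b b A A   (applied A -> A A)
  Step 10: b b b b A A  =>  b b b b A A A   (applied A -> A A)
  Step 11: b b b b A A A  =>  b b b b a A A   (applied A -> a)
  Step 12: b b b b a A A  =>  b b b b a a A   (applied A -> a)
  Step 13: b b b b a a A  =>  b b b b a a A A   (applied A -> A A)
  Step 14: b b b b a a A A  =>  b b b b a a a A   (applied A -> a)
  Step 15: b b b b a a a A  =>  b b b b a a a a   (applied A -> a)
Final yield: b b b b a a a a
Total rewrite steps: 15

15


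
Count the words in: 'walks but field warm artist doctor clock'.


Counting words by splitting on spaces:
  Word 1: 'walks'
  Word 2: 'but'
  Word 3: 'field'
  Word 4: 'warm'
  Word 5: 'artist'
  Word 6: 'doctor'
  Word 7: 'clock'
Total words: 7

7


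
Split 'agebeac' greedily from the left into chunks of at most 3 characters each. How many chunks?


'agebeac' has 7 characters.
Chunking with max size 3:
  Chunk 1: 'age' (positions 0-2)
  Chunk 2: 'bea' (positions 3-5)
  Chunk 3: 'c' (positions 6-6)
Total chunks: ceil(7 / 3) = 3

3


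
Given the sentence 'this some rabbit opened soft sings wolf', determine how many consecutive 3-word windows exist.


Word trigrams from [7] words:
  Trigram 1: (this some rabbit)
  Trigram 2: (some rabbit opened)
  Trigram 3: (rabbit opened soft)
  Trigram 4: (opened soft sings)
  Trigram 5: (soft sings wolf)
Total word trigrams: 7 - 2 = 5

5


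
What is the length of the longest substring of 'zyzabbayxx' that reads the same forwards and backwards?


Scanning 'zyzabbayxx' for palindromic substrings.
Substring at positions 3-6: 'abba'.
Check: reverse('abba') = 'abba' -> palindrome confirmed.
Neighbouring characters ('z' / 'y') break symmetry, so it cannot extend further.
No longer palindromic substring exists; longest length = 4

4


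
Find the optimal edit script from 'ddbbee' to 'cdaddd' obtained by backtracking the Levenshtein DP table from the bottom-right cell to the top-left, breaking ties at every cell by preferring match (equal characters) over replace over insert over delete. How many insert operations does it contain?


Edit distance = 5. Backtracking from cell (6, 6) with preference match > replace > insert > delete,
then listing the resulting alignment 'ddbbee' -> 'cdaddd' left to right:
  Step 1: replace d->c
  Step 2: keep 'd'
  Step 3: replace b->a
  Step 4: replace b->d
  Step 5: replace e->d
  Step 6: replace e->d
Total insertions: 0

0


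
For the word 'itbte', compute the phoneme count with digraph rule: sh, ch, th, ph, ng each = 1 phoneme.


Parsing 'itbte' greedily, digraphs first:
  'i' -> vowel phoneme (phonemes so far: 1)
  't' -> consonant phoneme (phonemes so far: 2)
  'b' -> consonant phoneme (phonemes so far: 3)
  't' -> consonant phoneme (phonemes so far: 4)
  'e' -> vowel phoneme (phonemes so far: 5)
Total phonemes: 5

5


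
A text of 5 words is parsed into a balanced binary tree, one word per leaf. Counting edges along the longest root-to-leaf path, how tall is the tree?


In a balanced binary tree with n leaves the deepest leaf is ceil(log2(n)) edges below the root.
log2(5) = 2.3219
ceil(2.3219) = 3
height (edges) = 3

3


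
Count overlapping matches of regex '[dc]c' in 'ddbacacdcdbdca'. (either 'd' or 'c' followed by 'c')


Pattern: [dc]c means either 'd' or 'c' followed by 'c'.
Scanning 'ddbacacdcdbdca' position-by-position:
  Pos 0: window 'dd' -> no
  Pos 1: window 'db' -> no
  Pos 2: window 'ba' -> no
  Pos 3: window 'ac' -> no
  Pos 4: window 'ca' -> no
  Pos 5: window 'ac' -> no
  Pos 6: window 'cd' -> no
  Pos 7: window 'dc' -> MATCH
  Pos 8: window 'cd' -> no
  Pos 9: window 'db' -> no
  Pos 10: window 'bd' -> no
  Pos 11: window 'dc' -> MATCH
  Pos 12: window 'ca' -> no
  Pos 13: window 'a' -> no
Total matches: 2

2


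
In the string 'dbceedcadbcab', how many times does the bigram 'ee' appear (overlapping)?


Scanning 'dbceedcadbcab' for bigram 'ee':
  Position 0: 'db' -> no
  Position 1: 'bc' -> no
  Position 2: 'ce' -> no
  Position 3: 'ee' -> MATCH
  Position 4: 'ed' -> no
  Position 5: 'dc' -> no
  Position 6: 'ca' -> no
  Position 7: 'ad' -> no
  Position 8: 'db' -> no
  Position 9: 'bc' -> no
  Position 10: 'ca' -> no
  Position 11: 'ab' -> no
Total matches: 1

1


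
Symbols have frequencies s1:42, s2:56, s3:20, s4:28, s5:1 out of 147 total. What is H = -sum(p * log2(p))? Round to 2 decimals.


Computing entropy H = -sum(p_i * log2(p_i)):
  s1: p = 42/147 = 0.2857, -p*log2(p) = 0.5164
  s2: p = 56/147 = 0.3810, -p*log2(p) = 0.5304
  s3: p = 20/147 = 0.1361, -p*log2(p) = 0.3915
  s4: p = 28/147 = 0.1905, -p*log2(p) = 0.4557
  s5: p = 1/147 = 0.0068, -p*log2(p) = 0.0490
H = sum of terms = 1.9430
Rounded to 2 decimals: 1.94

1.94


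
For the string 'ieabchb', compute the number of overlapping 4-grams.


String 'ieabchb' has length L = 7.
Number of overlapping n-grams = L - n + 1
Substituting: 7 - 4 + 1 = 4

4


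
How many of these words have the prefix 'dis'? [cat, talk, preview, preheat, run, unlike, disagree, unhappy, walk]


Checking each word for prefix 'dis':
  'cat' -> no (count: 0)
  'talk' -> no (count: 0)
  'preview' -> no (count: 0)
  'preheat' -> no (count: 0)
  'run' -> no (count: 0)
  'unlike' -> no (count: 0)
  'disagree' -> YES, starts with 'dis' (count: 1)
  'unhappy' -> no (count: 1)
  'walk' -> no (count: 1)
Total with prefix 'dis': 1

1


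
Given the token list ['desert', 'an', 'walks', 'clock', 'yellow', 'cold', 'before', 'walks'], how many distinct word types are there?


Listing all tokens and tracking unique types:
  Token 1: 'desert' -> NEW (unique so far: 1)
  Token 2: 'an' -> NEW (unique so far: 2)
  Token 3: 'walks' -> NEW (unique so far: 3)
  Token 4: 'clock' -> NEW (unique so far: 4)
  Token 5: 'yellow' -> NEW (unique so far: 5)
  Token 6: 'cold' -> NEW (unique so far: 6)
  Token 7: 'before' -> NEW (unique so far: 7)
  Token 8: 'walks' -> duplicate (unique so far: 7)
Unique types: ('an', 'before', 'clock', 'cold', 'desert', 'walks', 'yellow')
Vocabulary size: 7

7


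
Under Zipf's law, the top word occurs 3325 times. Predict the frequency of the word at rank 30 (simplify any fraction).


Zipf's law: freq(rank) = f1 / rank
f1 = 3325, rank = 30
freq = 3325 / 30
GCD(3325, 30) = 5
Simplified: 665/6

665/6


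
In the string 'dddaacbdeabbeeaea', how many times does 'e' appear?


Scanning 'dddaacbdeabbeeaea' for 'e':
  Position 8: 'e' -> MATCH (count: 1)
  Position 12: 'e' -> MATCH (count: 2)
  Position 13: 'e' -> MATCH (count: 3)
  Position 15: 'e' -> MATCH (count: 4)
Total occurrences of 'e': 4

4


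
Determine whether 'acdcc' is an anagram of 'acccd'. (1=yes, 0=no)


Sort characters of 'acdcc': 'acccd'
Sort characters of 'acccd': 'acccd'
Sorted forms match -> they ARE anagrams
Result: 1

1


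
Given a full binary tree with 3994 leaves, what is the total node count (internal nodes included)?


Leaf nodes (terminals): 3994
Internal nodes = n - 1 = 3994 - 1 = 3993
Total = leaves + internal = 3994 + 3993 = 7987

7987


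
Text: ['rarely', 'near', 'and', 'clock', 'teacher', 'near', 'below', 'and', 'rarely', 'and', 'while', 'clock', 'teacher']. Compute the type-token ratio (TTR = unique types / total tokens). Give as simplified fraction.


Tokens: 13
Unique types: ('and', 'below', 'clock', 'near', 'rarely', 'teacher', 'while') = 7
TTR = 7/13
Already in lowest terms.

7/13


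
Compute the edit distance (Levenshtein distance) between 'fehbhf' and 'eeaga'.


Building DP table for s1='fehbhf' (len 6) and s2='eeaga' (len 5):
       e  e  a  g  a
    0  1  2  3  4  5
  f 1  1  2  3  4  5
  e 2  1  1  2  3  4
  h 3  2  2  2  3  4
  b 4  3  3  3  3  4
  h 5  4  4  4  4  4
  f 6  5  5  5  5  5
Edit distance = dp[6][5] = 5

5


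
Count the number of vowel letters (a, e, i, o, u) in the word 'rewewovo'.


Scanning each character of 'rewewovo':
  Position 1: 'r' -> consonant (running count: 0)
  Position 2: 'e' -> vowel (running count: 1)
  Position 3: 'w' -> consonant (running count: 1)
  Position 4: 'e' -> vowel (running count: 2)
  Position 5: 'w' -> consonant (running count: 2)
  Position 6: 'o' -> vowel (running count: 3)
  Position 7: 'v' -> consonant (running count: 3)
  Position 8: 'o' -> vowel (running count: 4)
Total vowels: 4

4


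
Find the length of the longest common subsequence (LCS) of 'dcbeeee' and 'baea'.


DP table for LCS of 'dcbeeee' and 'baea':
       b  a  e  a
    0  0  0  0  0
  d 0  0  0  0  0
  c 0  0  0  0  0
  b 0  1  1  1  1
  e 0  1  1  2  2
  e 0  1  1  2  2
  e 0  1  1  2  2
  e 0  1  1  2  2
LCS: 'be'
LCS length = 2

2


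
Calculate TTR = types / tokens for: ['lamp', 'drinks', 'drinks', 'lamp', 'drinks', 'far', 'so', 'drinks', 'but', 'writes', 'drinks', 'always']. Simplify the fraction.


Tokens: 12
Unique types: ('always', 'but', 'drinks', 'far', 'lamp', 'so', 'writes') = 7
TTR = 7/12
Already in lowest terms.

7/12


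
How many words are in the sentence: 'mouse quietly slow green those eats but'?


Counting words by splitting on spaces:
  Word 1: 'mouse'
  Word 2: 'quietly'
  Word 3: 'slow'
  Word 4: 'green'
  Word 5: 'those'
  Word 6: 'eats'
  Word 7: 'but'
Total words: 7

7


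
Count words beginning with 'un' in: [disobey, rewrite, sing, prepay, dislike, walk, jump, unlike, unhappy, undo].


Checking each word for prefix 'un':
  'disobey' -> no (count: 0)
  'rewrite' -> no (count: 0)
  'sing' -> no (count: 0)
  'prepay' -> no (count: 0)
  'dislike' -> no (count: 0)
  'walk' -> no (count: 0)
  'jump' -> no (count: 0)
  'unlike' -> YES, starts with 'un' (count: 1)
  'unhappy' -> YES, starts with 'un' (count: 2)
  'undo' -> YES, starts with 'un' (count: 3)
Total with prefix 'un': 3

3


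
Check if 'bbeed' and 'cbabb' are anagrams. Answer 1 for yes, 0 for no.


Sort characters of 'bbeed': 'bbdee'
Sort characters of 'cbabb': 'abbbc'
Sorted forms differ -> they are NOT anagrams
Result: 0

0


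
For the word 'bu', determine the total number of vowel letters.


Scanning each character of 'bu':
  Position 1: 'b' -> consonant (running count: 0)
  Position 2: 'u' -> vowel (running count: 1)
Total vowels: 1

1


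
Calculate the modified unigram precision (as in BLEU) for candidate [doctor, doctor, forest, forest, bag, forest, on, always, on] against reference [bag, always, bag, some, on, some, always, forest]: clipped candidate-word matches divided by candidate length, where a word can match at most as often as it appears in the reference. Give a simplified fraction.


Reference word counts: {'always': 2, 'bag': 2, 'forest': 1, 'on': 1, 'some': 2}
Checking each candidate word (with clipping):
  'doctor' -> not in reference -> no match (matches: 0)
  'doctor' -> not in reference -> no match (matches: 0)
  'forest' -> in reference (ref count 1, used 1/1) -> match (matches: 1)
  'forest' -> ref count 1 already used up (1/1) -> clipped, no match (matches: 1)
  'bag' -> in reference (ref count 2, used 1/2) -> match (matches: 2)
  'forest' -> ref count 1 already used up (1/1) -> clipped, no match (matches: 2)
  'on' -> in reference (ref count 1, used 1/1) -> match (matches: 3)
  'always' -> in reference (ref count 2, used 1/2) -> match (matches: 4)
  'on' -> ref count 1 already used up (1/1) -> clipped, no match (matches: 4)
Clipped matches: 4, Candidate length: 9
Precision = 4/9

4/9


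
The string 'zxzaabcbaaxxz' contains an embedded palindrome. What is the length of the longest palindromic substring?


Scanning 'zxzaabcbaaxxz' for palindromic substrings.
Substring at positions 3-9: 'aabcbaa'.
Check: reverse('aabcbaa') = 'aabcbaa' -> palindrome confirmed.
Neighbouring characters ('z' / 'x') break symmetry, so it cannot extend further.
No longer palindromic substring exists; longest length = 7

7


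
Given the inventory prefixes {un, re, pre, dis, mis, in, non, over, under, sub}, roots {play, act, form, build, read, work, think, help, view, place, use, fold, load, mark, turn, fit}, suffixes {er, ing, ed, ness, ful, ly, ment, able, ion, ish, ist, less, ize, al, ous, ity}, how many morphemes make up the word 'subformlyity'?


Segmenting 'subformlyity' against the inventory:
  'sub' -> prefix (morpheme 1)
  'form' -> root (morpheme 2)
  'ly' -> suffix (morpheme 3)
  'ity' -> suffix (morpheme 4)
Total morphemes: 4

4


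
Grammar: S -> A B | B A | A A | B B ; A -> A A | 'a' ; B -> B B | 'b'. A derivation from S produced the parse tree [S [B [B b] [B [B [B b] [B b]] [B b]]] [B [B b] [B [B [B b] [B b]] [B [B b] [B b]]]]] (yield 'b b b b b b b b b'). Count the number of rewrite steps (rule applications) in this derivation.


Every bracketed nonterminal node [X ...] in the tree is produced by exactly one rule application.
Reading the tree off as a leftmost derivation:
  Step 1: S  =>  B B   (applied S -> B B)
  Step 2: B B  =>  B B B   (applied B -> B B)
  Step 3: B B B  =>  b B B   (applied B -> b)
  Step 4: b B B  =>  b B B B   (applied B -> B B)
  Step 5: b B B B  =>  b B B B B   (applied B -> B B)
  Step 6: b B B B B  =>  b b B B B   (applied B -> b)
  Step 7: b b B B B  =>  b b b B B   (applied B -> b)
  Step 8: b b b B B  =>  b b b b B   (applied B -> b)
  Step 9: b b b b B  =>  b b b b B B   (applied B -> B B)
  Step 10: b b b b B B  =>  b b b b b B   (applied B -> b)
  Step 11: b b b b b B  =>  b b b b b B B   (applied B -> B B)
  Step 12: b b b b b B B  =>  b b b b b B B B   (applied B -> B B)
  Step 13: b b b b b B B B  =>  b b b b b b B B   (applied B -> b)
  Step 14: b b b b b b B B  =>  b b b b b b b B   (applied B -> b)
  Step 15: b b b b b b b B  =>  b b b b b b b B B   (applied B -> B B)
  Step 16: b b b b b b b B B  =>  b b b b b b b b B   (applied B -> b)
  Step 17: b b b b b b b b B  =>  b b b b b b b b b   (applied B -> b)
Final yield: b b b b b b b b b
Total rewrite steps: 17

17


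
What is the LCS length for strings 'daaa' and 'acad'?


DP table for LCS of 'daaa' and 'acad':
       a  c  a  d
    0  0  0  0  0
  d 0  0  0  0  1
  a 0  1  1  1  1
  a 0  1  1  2  2
  a 0  1  1  2  2
LCS: 'aa'
LCS length = 2

2


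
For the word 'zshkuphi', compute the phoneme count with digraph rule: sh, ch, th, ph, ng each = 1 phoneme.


Parsing 'zshkuphi' greedily, digraphs first:
  'z' -> consonant phoneme (phonemes so far: 1)
  'sh' -> digraph (1 consonant phoneme) (phonemes so far: 2)
  'k' -> consonant phoneme (phonemes so far: 3)
  'u' -> vowel phoneme (phonemes so far: 4)
  'ph' -> digraph (1 consonant phoneme) (phonemes so far: 5)
  'i' -> vowel phoneme (phonemes so far: 6)
Total phonemes: 6

6


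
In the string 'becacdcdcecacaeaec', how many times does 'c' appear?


Scanning 'becacdcdcecacaeaec' for 'c':
  Position 2: 'c' -> MATCH (count: 1)
  Position 4: 'c' -> MATCH (count: 2)
  Position 6: 'c' -> MATCH (count: 3)
  Position 8: 'c' -> MATCH (count: 4)
  Position 10: 'c' -> MATCH (count: 5)
  Position 12: 'c' -> MATCH (count: 6)
  Position 17: 'c' -> MATCH (count: 7)
Total occurrences of 'c': 7

7


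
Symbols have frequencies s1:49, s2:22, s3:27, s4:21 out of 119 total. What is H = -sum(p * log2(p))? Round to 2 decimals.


Computing entropy H = -sum(p_i * log2(p_i)):
  s1: p = 49/119 = 0.4118, -p*log2(p) = 0.5271
  s2: p = 22/119 = 0.1849, -p*log2(p) = 0.4502
  s3: p = 27/119 = 0.2269, -p*log2(p) = 0.4855
  s4: p = 21/119 = 0.1765, -p*log2(p) = 0.4416
H = sum of terms = 1.9044
Rounded to 2 decimals: 1.90

1.90


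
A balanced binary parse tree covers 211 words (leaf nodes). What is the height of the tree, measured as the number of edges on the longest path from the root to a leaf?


In a balanced binary tree with n leaves the deepest leaf is ceil(log2(n)) edges below the root.
log2(211) = 7.7211
ceil(7.7211) = 8
height (edges) = 8

8


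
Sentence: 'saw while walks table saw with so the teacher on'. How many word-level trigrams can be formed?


Word trigrams from [10] words:
  Trigram 1: (saw while walks)
  Trigram 2: (while walks table)
  Trigram 3: (walks table saw)
  Trigram 4: (table saw with)
  Trigram 5: (saw with so)
  Trigram 6: (with so the)
  Trigram 7: (so the teacher)
  Trigram 8: (the teacher on)
Total word trigrams: 10 - 2 = 8

8


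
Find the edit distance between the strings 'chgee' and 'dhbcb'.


Building DP table for s1='chgee' (len 5) and s2='dhbcb' (len 5):
       d  h  b  c  b
    0  1  2  3  4  5
  c 1  1  2  3  3  4
  h 2  2  1  2  3  4
  g 3  3  2  2  3  4
  e 4  4  3  3  3  4
  e 5  5  4  4  4  4
Edit distance = dp[5][5] = 4

4


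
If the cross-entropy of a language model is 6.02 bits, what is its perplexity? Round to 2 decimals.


Perplexity formula: PP = 2^H
H = 6.02
PP = 2^6.02
Decompose: 2^6.02 = 2^6 * 2^0.02
2^6 = 64, 2^0.02 ~ 1.0139595
PP ~ 64 * 1.0139595 = 64.8934080
Rounded to 2 decimals: 64.89

64.89


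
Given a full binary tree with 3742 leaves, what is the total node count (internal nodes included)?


Leaf nodes (terminals): 3742
Internal nodes = n - 1 = 3742 - 1 = 3741
Total = leaves + internal = 3742 + 3741 = 7483

7483


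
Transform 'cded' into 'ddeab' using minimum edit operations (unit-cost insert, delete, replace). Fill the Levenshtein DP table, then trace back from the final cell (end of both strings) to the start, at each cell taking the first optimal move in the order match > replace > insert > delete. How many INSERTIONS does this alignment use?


Edit distance = 3. Backtracking from cell (4, 5) with preference match > replace > insert > delete,
then listing the resulting alignment 'cded' -> 'ddeab' left to right:
  Step 1: replace c->d
  Step 2: keep 'd'
  Step 3: keep 'e'
  Step 4: insert 'a' [insertion #1]
  Step 5: replace d->b
Total insertions: 1

1


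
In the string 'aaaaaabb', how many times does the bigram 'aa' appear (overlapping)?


Scanning 'aaaaaabb' for bigram 'aa':
  Position 0: 'aa' -> MATCH
  Position 1: 'aa' -> MATCH
  Position 2: 'aa' -> MATCH
  Position 3: 'aa' -> MATCH
  Position 4: 'aa' -> MATCH
  Position 5: 'ab' -> no
  Position 6: 'bb' -> no
Total matches: 5

5


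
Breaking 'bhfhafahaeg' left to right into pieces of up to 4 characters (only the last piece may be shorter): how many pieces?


'bhfhafahaeg' has 11 characters.
Chunking with max size 4:
  Chunk 1: 'bhfh' (positions 0-3)
  Chunk 2: 'afah' (positions 4-7)
  Chunk 3: 'aeg' (positions 8-10)
Total chunks: ceil(11 / 4) = 3

3


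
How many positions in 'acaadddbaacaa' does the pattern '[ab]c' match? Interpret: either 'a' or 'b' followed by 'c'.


Pattern: [ab]c means either 'a' or 'b' followed by 'c'.
Scanning 'acaadddbaacaa' position-by-position:
  Pos 0: window 'ac' -> MATCH
  Pos 1: window 'ca' -> no
  Pos 2: window 'aa' -> no
  Pos 3: window 'ad' -> no
  Pos 4: window 'dd' -> no
  Pos 5: window 'dd' -> no
  Pos 6: window 'db' -> no
  Pos 7: window 'ba' -> no
  Pos 8: window 'aa' -> no
  Pos 9: window 'ac' -> MATCH
  Pos 10: window 'ca' -> no
  Pos 11: window 'aa' -> no
  Pos 12: window 'a' -> no
Total matches: 2

2


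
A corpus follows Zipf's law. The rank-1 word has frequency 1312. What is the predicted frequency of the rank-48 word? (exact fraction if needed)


Zipf's law: freq(rank) = f1 / rank
f1 = 1312, rank = 48
freq = 1312 / 48
GCD(1312, 48) = 16
Simplified: 82/3

82/3


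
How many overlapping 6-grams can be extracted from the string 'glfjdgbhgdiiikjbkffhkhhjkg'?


String 'glfjdgbhgdiiikjbkffhkhhjkg' has length L = 26.
Number of overlapping n-grams = L - n + 1
Substituting: 26 - 6 + 1 = 21

21


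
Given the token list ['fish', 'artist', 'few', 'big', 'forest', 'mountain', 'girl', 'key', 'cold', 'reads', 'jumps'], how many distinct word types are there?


Listing all tokens and tracking unique types:
  Token 1: 'fish' -> NEW (unique so far: 1)
  Token 2: 'artist' -> NEW (unique so far: 2)
  Token 3: 'few' -> NEW (unique so far: 3)
  Token 4: 'big' -> NEW (unique so far: 4)
  Token 5: 'forest' -> NEW (unique so far: 5)
  Token 6: 'mountain' -> NEW (unique so far: 6)
  Token 7: 'girl' -> NEW (unique so far: 7)
  Token 8: 'key' -> NEW (unique so far: 8)
  Token 9: 'cold' -> NEW (unique so far: 9)
  Token 10: 'reads' -> NEW (unique so far: 10)
  Token 11: 'jumps' -> NEW (unique so far: 11)
Unique types: ('artist', 'big', 'cold', 'few', 'fish', 'forest', 'girl', 'jumps', 'key', 'mountain', 'reads')
Vocabulary size: 11

11


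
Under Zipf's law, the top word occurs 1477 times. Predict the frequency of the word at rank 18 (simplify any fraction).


Zipf's law: freq(rank) = f1 / rank
f1 = 1477, rank = 18
freq = 1477 / 18
GCD(1477, 18) = 1
Simplified: 1477/18

1477/18
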